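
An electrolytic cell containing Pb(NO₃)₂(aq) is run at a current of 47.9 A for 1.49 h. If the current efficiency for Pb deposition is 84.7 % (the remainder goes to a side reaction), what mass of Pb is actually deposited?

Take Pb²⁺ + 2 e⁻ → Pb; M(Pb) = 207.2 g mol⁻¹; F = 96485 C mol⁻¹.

Q = I·t = 47.90 × 5364.0 = 256900 C.
n(e⁻) = 256900/96485 = 2.663 mol; theoretically n(Pb) = 2.663/2 = 1.331 mol, m_theo = 275.9 g.
At 84.7 % efficiency, m_actual = 0.847 × 275.9 = 234 g.

234 g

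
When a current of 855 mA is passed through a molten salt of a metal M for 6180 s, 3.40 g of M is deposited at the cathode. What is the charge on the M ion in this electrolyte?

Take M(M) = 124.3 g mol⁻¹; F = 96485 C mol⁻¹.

Q = I·t = 0.8550 A × 6180.0 s = 5284 C, so n(e⁻) = 5284/96485 = 0.05476 mol.
n(M) deposited = 3.40 / 124.3 = 0.02735 mol.
Electrons per atom = n(e⁻)/n(M) = 0.05476 / 0.02735 = 2.00 ≈ 2, so the ion is M²⁺.

+2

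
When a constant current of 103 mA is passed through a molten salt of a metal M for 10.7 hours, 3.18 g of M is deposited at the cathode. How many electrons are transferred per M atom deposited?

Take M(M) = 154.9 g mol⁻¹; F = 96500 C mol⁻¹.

Q = I·t = 0.1030 A × 38520 s = 3968 C, so n(e⁻) = 3968/96500 = 0.04111 mol.
n(M) deposited = 3.18 / 154.9 = 0.02053 mol.
Electrons per atom = n(e⁻)/n(M) = 0.04111 / 0.02053 = 2.00 ≈ 2, so the ion is M²⁺.

2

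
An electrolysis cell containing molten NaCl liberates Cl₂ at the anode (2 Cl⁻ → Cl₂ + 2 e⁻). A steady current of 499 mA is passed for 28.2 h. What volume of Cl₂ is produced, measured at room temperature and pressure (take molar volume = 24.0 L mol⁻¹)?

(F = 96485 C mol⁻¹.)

Q = I·t = 0.4990 A × 101520 s = 50660 C.
n(e⁻) = Q/F = 50660 / 96485 = 0.5250 mol.
2 electrons are transferred per Cl₂ molecule, so n(Cl₂) = 0.5250 / 2 = 0.2625 mol.
V = n × V_m = 0.2625 × 24.0 = 6.30 L.

6.30 L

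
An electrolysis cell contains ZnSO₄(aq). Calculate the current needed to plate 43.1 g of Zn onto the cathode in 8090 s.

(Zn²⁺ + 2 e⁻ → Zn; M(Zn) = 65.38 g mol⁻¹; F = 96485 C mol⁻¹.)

15.7 A

n(Zn) = 43.1 / 65.38 = 0.6592 mol.
n(e⁻) = 2 × 0.6592 = 1.318 mol.
Q = n(e⁻)·F = 1.318 × 96485 = 127200 C.
I = Q/t = 127200 / 8090.0 s = 15.7 A.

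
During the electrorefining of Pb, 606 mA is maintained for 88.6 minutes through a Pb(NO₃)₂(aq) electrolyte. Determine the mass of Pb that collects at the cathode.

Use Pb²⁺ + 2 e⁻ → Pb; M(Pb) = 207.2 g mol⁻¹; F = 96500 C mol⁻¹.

Q = I·t = 0.6060 A × 5316.0 s = 3221 C.
n(e⁻) = Q/F = 3221 / 96500 = 0.03338 mol.
Pb²⁺ + 2 e⁻ → Pb, so n(Pb) = n(e⁻)/2 = 0.01669 mol.
m = n·M = 0.01669 × 207.2 = 3.46 g.

3.46 g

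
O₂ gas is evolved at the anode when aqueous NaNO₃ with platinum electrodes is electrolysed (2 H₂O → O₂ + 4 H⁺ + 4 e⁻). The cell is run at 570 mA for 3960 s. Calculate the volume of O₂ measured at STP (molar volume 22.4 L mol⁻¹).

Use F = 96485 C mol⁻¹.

0.131 L

Q = I·t = 0.5700 A × 3960.0 s = 2257 C.
n(e⁻) = Q/F = 2257 / 96485 = 0.02339 mol.
4 electrons are transferred per O₂ molecule, so n(O₂) = 0.02339 / 4 = 0.005849 mol.
V = n × V_m = 0.005849 × 22.4 = 0.131 L.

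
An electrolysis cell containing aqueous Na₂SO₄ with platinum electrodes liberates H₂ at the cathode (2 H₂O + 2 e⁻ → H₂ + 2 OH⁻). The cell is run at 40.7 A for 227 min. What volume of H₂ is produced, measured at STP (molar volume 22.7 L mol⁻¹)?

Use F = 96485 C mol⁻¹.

Q = I·t = 40.70 A × 13620 s = 554300 C.
n(e⁻) = Q/F = 554300 / 96485 = 5.745 mol.
2 electrons are transferred per H₂ molecule, so n(H₂) = 5.745 / 2 = 2.873 mol.
V = n × V_m = 2.873 × 22.7 = 65.2 L.

65.2 L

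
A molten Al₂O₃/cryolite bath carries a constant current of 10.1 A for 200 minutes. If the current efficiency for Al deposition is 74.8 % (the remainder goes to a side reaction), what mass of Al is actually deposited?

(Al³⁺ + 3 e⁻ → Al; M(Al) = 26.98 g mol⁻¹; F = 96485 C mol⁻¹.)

8.45 g

Q = I·t = 10.10 × 12000 = 121200 C.
n(e⁻) = 121200/96485 = 1.256 mol; theoretically n(Al) = 1.256/3 = 0.4187 mol, m_theo = 11.30 g.
At 74.8 % efficiency, m_actual = 0.748 × 11.30 = 8.45 g.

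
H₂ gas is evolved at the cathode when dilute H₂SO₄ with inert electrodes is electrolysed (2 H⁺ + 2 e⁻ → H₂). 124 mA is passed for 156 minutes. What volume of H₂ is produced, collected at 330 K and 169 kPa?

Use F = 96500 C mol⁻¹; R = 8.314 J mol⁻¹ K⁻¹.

Q = I·t = 0.1240 A × 9360.0 s = 1161 C.
n(e⁻) = Q/F = 1161 / 96500 = 0.01203 mol.
2 electrons are transferred per H₂ molecule, so n(H₂) = 0.01203 / 2 = 0.006014 mol.
V = nRT/P = (0.006014 × 8.314 × 330) / (169 × 10³ Pa) = 9.76 × 10⁻⁵ m³ = 0.0976 L.

0.0976 L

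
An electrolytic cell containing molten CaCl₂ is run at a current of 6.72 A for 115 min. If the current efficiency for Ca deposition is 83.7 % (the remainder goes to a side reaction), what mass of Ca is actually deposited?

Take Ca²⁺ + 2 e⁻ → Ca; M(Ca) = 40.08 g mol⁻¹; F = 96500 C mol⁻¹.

8.06 g

Q = I·t = 6.720 × 6900.0 = 46370 C.
n(e⁻) = 46370/96500 = 0.4805 mol; theoretically n(Ca) = 0.4805/2 = 0.2402 mol, m_theo = 9.629 g.
At 83.7 % efficiency, m_actual = 0.837 × 9.629 = 8.06 g.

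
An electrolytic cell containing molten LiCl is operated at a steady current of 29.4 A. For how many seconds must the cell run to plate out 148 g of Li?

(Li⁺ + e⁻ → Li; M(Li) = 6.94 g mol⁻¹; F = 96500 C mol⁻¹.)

70000 s

n(Li) = m/M = 148 / 6.94 = 21.33 mol.
Each Li atom requires 1 electron, so n(e⁻) = 1 × 21.33 = 21.33 mol.
Q = n(e⁻)·F = 21.33 × 96500 = 2058000 C.
t = Q/I = 2058000 / 29.40 A = 70000 s.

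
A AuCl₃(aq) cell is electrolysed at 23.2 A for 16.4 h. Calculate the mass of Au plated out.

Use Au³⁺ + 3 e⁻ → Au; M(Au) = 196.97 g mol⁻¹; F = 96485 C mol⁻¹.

932 g

Q = I·t = 23.20 A × 59040 s = 1370000 C.
n(e⁻) = Q/F = 1370000 / 96485 = 14.20 mol.
Au³⁺ + 3 e⁻ → Au, so n(Au) = n(e⁻)/3 = 4.732 mol.
m = n·M = 4.732 × 196.97 = 932 g.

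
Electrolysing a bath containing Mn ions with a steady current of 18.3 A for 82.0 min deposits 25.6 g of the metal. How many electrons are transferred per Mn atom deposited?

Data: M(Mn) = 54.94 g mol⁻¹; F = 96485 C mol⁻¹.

2

Q = I·t = 18.30 A × 4920.0 s = 90040 C, so n(e⁻) = 90040/96485 = 0.9332 mol.
n(Mn) deposited = 25.6 / 54.94 = 0.4660 mol.
Electrons per atom = n(e⁻)/n(Mn) = 0.9332 / 0.4660 = 2.00 ≈ 2, so the ion is Mn²⁺.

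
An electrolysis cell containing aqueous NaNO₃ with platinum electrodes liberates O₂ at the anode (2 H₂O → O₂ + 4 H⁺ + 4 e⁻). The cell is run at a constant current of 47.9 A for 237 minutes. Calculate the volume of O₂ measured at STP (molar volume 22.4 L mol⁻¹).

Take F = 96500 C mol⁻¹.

39.5 L

Q = I·t = 47.90 A × 14220 s = 681100 C.
n(e⁻) = Q/F = 681100 / 96500 = 7.058 mol.
4 electrons are transferred per O₂ molecule, so n(O₂) = 7.058 / 4 = 1.765 mol.
V = n × V_m = 1.765 × 22.4 = 39.5 L.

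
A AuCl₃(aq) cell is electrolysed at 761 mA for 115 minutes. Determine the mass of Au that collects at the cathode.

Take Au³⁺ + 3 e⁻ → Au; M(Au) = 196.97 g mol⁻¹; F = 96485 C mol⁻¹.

Q = I·t = 0.7610 A × 6900.0 s = 5251 C.
n(e⁻) = Q/F = 5251 / 96485 = 0.05442 mol.
Au³⁺ + 3 e⁻ → Au, so n(Au) = n(e⁻)/3 = 0.01814 mol.
m = n·M = 0.01814 × 196.97 = 3.57 g.

3.57 g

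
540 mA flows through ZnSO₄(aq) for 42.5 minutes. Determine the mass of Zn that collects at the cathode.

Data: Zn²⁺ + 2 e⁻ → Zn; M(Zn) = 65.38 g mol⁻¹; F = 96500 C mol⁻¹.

Q = I·t = 0.5400 A × 2550.0 s = 1377 C.
n(e⁻) = Q/F = 1377 / 96500 = 0.01427 mol.
Zn²⁺ + 2 e⁻ → Zn, so n(Zn) = n(e⁻)/2 = 0.007135 mol.
m = n·M = 0.007135 × 65.38 = 0.466 g.

0.466 g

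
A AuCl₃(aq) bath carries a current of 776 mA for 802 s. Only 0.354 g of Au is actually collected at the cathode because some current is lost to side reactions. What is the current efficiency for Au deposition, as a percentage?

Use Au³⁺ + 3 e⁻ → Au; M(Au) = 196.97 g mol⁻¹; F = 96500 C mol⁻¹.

83.6 %

Q = I·t = 0.7760 × 802.00 = 622.4 C; n(e⁻) = 622.4/96500 = 0.006449 mol.
Theoretical n(Au) = n(e⁻)/3 = 0.002150 mol, i.e. m_theo = 0.002150 × 196.97 = 0.4234 g.
Efficiency = m_actual / m_theo = 0.354 / 0.4234 = 83.6 %.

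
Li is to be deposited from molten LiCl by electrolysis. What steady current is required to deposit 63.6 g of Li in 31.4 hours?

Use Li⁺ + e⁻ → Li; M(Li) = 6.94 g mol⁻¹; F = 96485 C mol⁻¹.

n(Li) = 63.6 / 6.94 = 9.164 mol.
n(e⁻) = 1 × 9.164 = 9.164 mol.
Q = n(e⁻)·F = 9.164 × 96485 = 884200 C.
I = Q/t = 884200 / 113040 s = 7.82 A.

7.82 A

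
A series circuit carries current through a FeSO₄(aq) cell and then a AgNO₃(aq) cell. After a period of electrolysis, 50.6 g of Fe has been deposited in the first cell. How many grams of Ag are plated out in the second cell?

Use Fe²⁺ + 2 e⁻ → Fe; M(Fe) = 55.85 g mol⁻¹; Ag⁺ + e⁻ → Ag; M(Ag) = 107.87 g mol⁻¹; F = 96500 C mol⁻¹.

n(Fe) = 50.6 / 55.85 = 0.9060 mol.
Since Fe²⁺ + 2 e⁻ → Fe, n(e⁻) passed = 2 × 0.9060 = 1.812 mol.
Cells in series carry the same charge, so the same 1.812 mol of electrons passes through cell 2.
Ag⁺ + e⁻ → Ag, so n(Ag) = 1.812 / 1 = 1.812 mol.
m(Ag) = 1.812 × 107.87 = 195 g.

195 g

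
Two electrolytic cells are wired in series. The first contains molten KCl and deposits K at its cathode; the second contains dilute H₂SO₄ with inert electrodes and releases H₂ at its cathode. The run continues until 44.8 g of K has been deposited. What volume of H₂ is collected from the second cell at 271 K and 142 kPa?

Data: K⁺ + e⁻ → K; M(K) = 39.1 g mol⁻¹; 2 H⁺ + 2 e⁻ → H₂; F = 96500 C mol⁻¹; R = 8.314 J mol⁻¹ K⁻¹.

n(K) = 44.8 / 39.1 = 1.146 mol, so n(e⁻) = 1 × 1.146 = 1.146 mol.
The cells are in series, so the same 1.146 mol of electrons passes through the second cell.
2 H⁺ + 2 e⁻ → H₂ — 2 mol e⁻ per mol H₂, so n(H₂) = 1.146/2 = 0.5729 mol.
V = nRT/P = (0.5729 × 8.314 × 271) / (142 × 10³) = 0.00909 m³ = 9.09 L.

9.09 L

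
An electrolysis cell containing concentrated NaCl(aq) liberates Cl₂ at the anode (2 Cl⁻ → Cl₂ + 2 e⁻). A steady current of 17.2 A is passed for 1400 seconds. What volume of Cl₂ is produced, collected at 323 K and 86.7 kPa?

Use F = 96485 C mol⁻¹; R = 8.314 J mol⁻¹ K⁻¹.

Q = I·t = 17.20 A × 1400.0 s = 24080 C.
n(e⁻) = Q/F = 24080 / 96485 = 0.2496 mol.
2 electrons are transferred per Cl₂ molecule, so n(Cl₂) = 0.2496 / 2 = 0.1248 mol.
V = nRT/P = (0.1248 × 8.314 × 323) / (86.7 × 10³ Pa) = 0.00387 m³ = 3.87 L.

3.87 L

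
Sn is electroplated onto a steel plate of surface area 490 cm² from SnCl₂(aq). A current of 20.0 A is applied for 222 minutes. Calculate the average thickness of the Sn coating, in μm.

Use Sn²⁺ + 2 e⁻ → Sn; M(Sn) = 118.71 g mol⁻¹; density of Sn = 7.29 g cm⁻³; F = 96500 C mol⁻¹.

459 μm

Q = I·t = 20.00 × 13320 = 266400 C; n(e⁻) = 2.761 mol.
n(Sn) = n(e⁻)/2 = 1.380 mol, so m = 1.380 × 118.71 = 163.9 g.
Volume = m/ρ = 163.9 / 7.29 = 22.48 cm³.
Thickness = V/A = 22.48 / 490 = 0.0459 cm = 459 μm.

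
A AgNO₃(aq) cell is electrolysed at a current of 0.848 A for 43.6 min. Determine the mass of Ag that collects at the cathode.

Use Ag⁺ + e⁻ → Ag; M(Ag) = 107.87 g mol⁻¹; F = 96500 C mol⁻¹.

2.48 g

Q = I·t = 0.8480 A × 2616.0 s = 2218 C.
n(e⁻) = Q/F = 2218 / 96500 = 0.02299 mol.
Ag⁺ + e⁻ → Ag, so n(Ag) = n(e⁻)/1 = 0.02299 mol.
m = n·M = 0.02299 × 107.87 = 2.48 g.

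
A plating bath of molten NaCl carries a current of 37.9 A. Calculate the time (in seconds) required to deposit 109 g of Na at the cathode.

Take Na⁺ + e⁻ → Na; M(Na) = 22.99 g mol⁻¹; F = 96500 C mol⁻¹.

12100 s

n(Na) = m/M = 109 / 22.99 = 4.741 mol.
Each Na atom requires 1 electron, so n(e⁻) = 1 × 4.741 = 4.741 mol.
Q = n(e⁻)·F = 4.741 × 96500 = 457500 C.
t = Q/I = 457500 / 37.90 A = 12070 s.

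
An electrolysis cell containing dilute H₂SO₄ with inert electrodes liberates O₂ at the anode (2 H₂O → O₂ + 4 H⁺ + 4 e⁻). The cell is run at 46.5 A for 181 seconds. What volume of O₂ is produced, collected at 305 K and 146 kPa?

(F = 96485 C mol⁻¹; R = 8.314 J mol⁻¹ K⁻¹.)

0.379 L

Q = I·t = 46.50 A × 181.00 s = 8416 C.
n(e⁻) = Q/F = 8416 / 96485 = 0.08723 mol.
4 electrons are transferred per O₂ molecule, so n(O₂) = 0.08723 / 4 = 0.02181 mol.
V = nRT/P = (0.02181 × 8.314 × 305) / (146 × 10³ Pa) = 3.79 × 10⁻⁴ m³ = 0.379 L.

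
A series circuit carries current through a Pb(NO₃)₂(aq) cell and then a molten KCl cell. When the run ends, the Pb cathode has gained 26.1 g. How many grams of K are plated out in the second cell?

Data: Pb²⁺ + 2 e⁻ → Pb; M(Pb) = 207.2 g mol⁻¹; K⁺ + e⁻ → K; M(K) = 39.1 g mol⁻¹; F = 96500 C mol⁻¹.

9.85 g

n(Pb) = 26.1 / 207.2 = 0.1260 mol.
Since Pb²⁺ + 2 e⁻ → Pb, n(e⁻) passed = 2 × 0.1260 = 0.2519 mol.
Cells in series carry the same charge, so the same 0.2519 mol of electrons passes through cell 2.
K⁺ + e⁻ → K, so n(K) = 0.2519 / 1 = 0.2519 mol.
m(K) = 0.2519 × 39.1 = 9.85 g.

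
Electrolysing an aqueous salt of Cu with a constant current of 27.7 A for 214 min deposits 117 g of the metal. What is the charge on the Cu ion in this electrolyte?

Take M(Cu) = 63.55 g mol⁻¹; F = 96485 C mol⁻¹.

+2

Q = I·t = 27.70 A × 12840 s = 355700 C, so n(e⁻) = 355700/96485 = 3.686 mol.
n(Cu) deposited = 117 / 63.55 = 1.841 mol.
Electrons per atom = n(e⁻)/n(Cu) = 3.686 / 1.841 = 2.00 ≈ 2, so the ion is Cu²⁺.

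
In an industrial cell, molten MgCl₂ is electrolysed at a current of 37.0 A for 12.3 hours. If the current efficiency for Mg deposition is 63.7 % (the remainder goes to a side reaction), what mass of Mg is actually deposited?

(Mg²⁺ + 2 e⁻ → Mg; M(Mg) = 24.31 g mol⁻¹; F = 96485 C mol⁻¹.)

Q = I·t = 37.00 × 44280 = 1638000 C.
n(e⁻) = 1638000/96485 = 16.98 mol; theoretically n(Mg) = 16.98/2 = 8.490 mol, m_theo = 206.4 g.
At 63.7 % efficiency, m_actual = 0.637 × 206.4 = 131 g.

131 g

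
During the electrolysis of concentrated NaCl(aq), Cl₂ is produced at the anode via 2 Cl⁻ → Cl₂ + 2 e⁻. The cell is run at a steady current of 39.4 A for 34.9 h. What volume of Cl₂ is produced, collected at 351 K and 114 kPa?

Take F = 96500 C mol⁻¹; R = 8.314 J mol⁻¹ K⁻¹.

657 L

Q = I·t = 39.40 A × 125640 s = 4950000 C.
n(e⁻) = Q/F = 4950000 / 96500 = 51.30 mol.
2 electrons are transferred per Cl₂ molecule, so n(Cl₂) = 51.30 / 2 = 25.65 mol.
V = nRT/P = (25.65 × 8.314 × 351) / (114 × 10³ Pa) = 0.657 m³ = 657 L.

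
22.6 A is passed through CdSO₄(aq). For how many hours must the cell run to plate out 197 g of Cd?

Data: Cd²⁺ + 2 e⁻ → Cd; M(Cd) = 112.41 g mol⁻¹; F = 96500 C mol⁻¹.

4.16 h

n(Cd) = m/M = 197 / 112.41 = 1.753 mol.
Each Cd atom requires 2 electrons, so n(e⁻) = 2 × 1.753 = 3.505 mol.
Q = n(e⁻)·F = 3.505 × 96500 = 338200 C.
t = Q/I = 338200 / 22.60 A = 14970 s = 4.16 h.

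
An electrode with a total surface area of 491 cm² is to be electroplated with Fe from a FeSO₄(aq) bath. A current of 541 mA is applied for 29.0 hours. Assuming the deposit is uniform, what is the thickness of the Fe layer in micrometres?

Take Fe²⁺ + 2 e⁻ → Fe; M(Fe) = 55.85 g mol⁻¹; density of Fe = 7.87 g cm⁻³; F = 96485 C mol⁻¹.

42.3 μm

Q = I·t = 0.5410 × 104400 = 56480 C; n(e⁻) = 0.5854 mol.
n(Fe) = n(e⁻)/2 = 0.2927 mol, so m = 0.2927 × 55.85 = 16.35 g.
Volume = m/ρ = 16.35 / 7.87 = 2.077 cm³.
Thickness = V/A = 2.077 / 491 = 0.00423 cm = 42.3 μm.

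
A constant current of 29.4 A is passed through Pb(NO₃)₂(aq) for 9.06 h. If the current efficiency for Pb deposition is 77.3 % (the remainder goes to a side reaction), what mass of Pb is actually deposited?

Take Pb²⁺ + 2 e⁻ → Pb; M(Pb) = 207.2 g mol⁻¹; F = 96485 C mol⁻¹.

796 g

Q = I·t = 29.40 × 32616 = 958900 C.
n(e⁻) = 958900/96485 = 9.938 mol; theoretically n(Pb) = 9.938/2 = 4.969 mol, m_theo = 1030 g.
At 77.3 % efficiency, m_actual = 0.773 × 1030 = 796 g.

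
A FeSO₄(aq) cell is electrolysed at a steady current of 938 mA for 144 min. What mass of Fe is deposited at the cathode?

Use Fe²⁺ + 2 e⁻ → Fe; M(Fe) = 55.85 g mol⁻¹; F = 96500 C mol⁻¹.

2.35 g

Q = I·t = 0.9380 A × 8640.0 s = 8104 C.
n(e⁻) = Q/F = 8104 / 96500 = 0.08398 mol.
Fe²⁺ + 2 e⁻ → Fe, so n(Fe) = n(e⁻)/2 = 0.04199 mol.
m = n·M = 0.04199 × 55.85 = 2.35 g.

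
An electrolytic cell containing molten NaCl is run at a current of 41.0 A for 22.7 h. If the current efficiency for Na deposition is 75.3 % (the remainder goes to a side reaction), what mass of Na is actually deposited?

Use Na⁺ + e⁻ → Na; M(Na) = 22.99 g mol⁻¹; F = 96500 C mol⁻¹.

601 g

Q = I·t = 41.00 × 81720 = 3351000 C.
n(e⁻) = 3351000/96500 = 34.72 mol; theoretically n(Na) = 34.72/1 = 34.72 mol, m_theo = 798.2 g.
At 75.3 % efficiency, m_actual = 0.753 × 798.2 = 601 g.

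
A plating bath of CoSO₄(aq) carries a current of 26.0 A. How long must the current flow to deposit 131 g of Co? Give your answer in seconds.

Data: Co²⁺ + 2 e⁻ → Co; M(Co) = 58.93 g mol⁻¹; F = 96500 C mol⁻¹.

16500 s

n(Co) = m/M = 131 / 58.93 = 2.223 mol.
Each Co atom requires 2 electrons, so n(e⁻) = 2 × 2.223 = 4.446 mol.
Q = n(e⁻)·F = 4.446 × 96500 = 429000 C.
t = Q/I = 429000 / 26.00 A = 16500 s.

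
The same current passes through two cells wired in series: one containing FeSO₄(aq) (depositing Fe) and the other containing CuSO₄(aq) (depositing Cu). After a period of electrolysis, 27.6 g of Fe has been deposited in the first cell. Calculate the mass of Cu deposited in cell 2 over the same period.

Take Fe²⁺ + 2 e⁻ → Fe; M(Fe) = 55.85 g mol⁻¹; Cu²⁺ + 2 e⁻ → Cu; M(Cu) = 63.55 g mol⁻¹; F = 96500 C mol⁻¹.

31.4 g

n(Fe) = 27.6 / 55.85 = 0.4942 mol.
Since Fe²⁺ + 2 e⁻ → Fe, n(e⁻) passed = 2 × 0.4942 = 0.9884 mol.
Cells in series carry the same charge, so the same 0.9884 mol of electrons passes through cell 2.
Cu²⁺ + 2 e⁻ → Cu, so n(Cu) = 0.9884 / 2 = 0.4942 mol.
m(Cu) = 0.4942 × 63.55 = 31.4 g.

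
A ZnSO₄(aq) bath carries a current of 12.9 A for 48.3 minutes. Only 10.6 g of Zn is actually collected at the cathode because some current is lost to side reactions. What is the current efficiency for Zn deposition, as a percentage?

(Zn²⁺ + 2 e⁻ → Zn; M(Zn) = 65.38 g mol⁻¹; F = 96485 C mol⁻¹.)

Q = I·t = 12.90 × 2898.0 = 37380 C; n(e⁻) = 37380/96485 = 0.3875 mol.
Theoretical n(Zn) = n(e⁻)/2 = 0.1937 mol, i.e. m_theo = 0.1937 × 65.38 = 12.67 g.
Efficiency = m_actual / m_theo = 10.6 / 12.67 = 83.7 %.

83.7 %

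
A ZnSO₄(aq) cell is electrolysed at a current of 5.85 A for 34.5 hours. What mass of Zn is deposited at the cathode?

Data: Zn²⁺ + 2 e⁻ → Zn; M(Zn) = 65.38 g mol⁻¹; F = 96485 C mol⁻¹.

Q = I·t = 5.850 A × 124200 s = 726600 C.
n(e⁻) = Q/F = 726600 / 96485 = 7.530 mol.
Zn²⁺ + 2 e⁻ → Zn, so n(Zn) = n(e⁻)/2 = 3.765 mol.
m = n·M = 3.765 × 65.38 = 246 g.

246 g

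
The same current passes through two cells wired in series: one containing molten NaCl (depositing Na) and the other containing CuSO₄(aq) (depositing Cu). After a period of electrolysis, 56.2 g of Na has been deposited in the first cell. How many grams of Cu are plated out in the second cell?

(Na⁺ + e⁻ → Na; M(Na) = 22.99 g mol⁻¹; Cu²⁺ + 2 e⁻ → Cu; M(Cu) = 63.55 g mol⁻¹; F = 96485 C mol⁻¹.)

77.7 g

n(Na) = 56.2 / 22.99 = 2.445 mol.
Since Na⁺ + e⁻ → Na, n(e⁻) passed = 1 × 2.445 = 2.445 mol.
Cells in series carry the same charge, so the same 2.445 mol of electrons passes through cell 2.
Cu²⁺ + 2 e⁻ → Cu, so n(Cu) = 2.445 / 2 = 1.222 mol.
m(Cu) = 1.222 × 63.55 = 77.7 g.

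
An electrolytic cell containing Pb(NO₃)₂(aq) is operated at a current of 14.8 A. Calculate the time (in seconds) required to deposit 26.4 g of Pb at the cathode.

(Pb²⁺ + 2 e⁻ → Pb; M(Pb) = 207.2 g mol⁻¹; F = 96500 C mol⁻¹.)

1660 s

n(Pb) = m/M = 26.4 / 207.2 = 0.1274 mol.
Each Pb atom requires 2 electrons, so n(e⁻) = 2 × 0.1274 = 0.2548 mol.
Q = n(e⁻)·F = 0.2548 × 96500 = 24590 C.
t = Q/I = 24590 / 14.80 A = 1662 s.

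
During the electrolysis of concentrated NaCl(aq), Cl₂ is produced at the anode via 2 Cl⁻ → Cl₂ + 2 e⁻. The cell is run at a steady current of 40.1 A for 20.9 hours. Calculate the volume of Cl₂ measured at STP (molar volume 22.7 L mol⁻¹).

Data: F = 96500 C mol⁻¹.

Q = I·t = 40.10 A × 75240 s = 3017000 C.
n(e⁻) = Q/F = 3017000 / 96500 = 31.27 mol.
2 electrons are transferred per Cl₂ molecule, so n(Cl₂) = 31.27 / 2 = 15.63 mol.
V = n × V_m = 15.63 × 22.7 = 355 L.

355 L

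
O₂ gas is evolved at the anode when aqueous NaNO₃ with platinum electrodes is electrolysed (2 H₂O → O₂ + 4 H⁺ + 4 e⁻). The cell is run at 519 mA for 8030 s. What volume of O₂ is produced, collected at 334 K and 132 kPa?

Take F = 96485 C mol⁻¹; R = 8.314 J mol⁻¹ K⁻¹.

Q = I·t = 0.5190 A × 8030.0 s = 4168 C.
n(e⁻) = Q/F = 4168 / 96485 = 0.04319 mol.
4 electrons are transferred per O₂ molecule, so n(O₂) = 0.04319 / 4 = 0.01080 mol.
V = nRT/P = (0.01080 × 8.314 × 334) / (132 × 10³ Pa) = 2.27 × 10⁻⁴ m³ = 0.227 L.

0.227 L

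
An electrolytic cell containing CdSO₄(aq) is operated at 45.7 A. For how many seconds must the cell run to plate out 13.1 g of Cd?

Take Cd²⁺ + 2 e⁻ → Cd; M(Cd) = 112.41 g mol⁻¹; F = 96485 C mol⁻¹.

n(Cd) = m/M = 13.1 / 112.41 = 0.1165 mol.
Each Cd atom requires 2 electrons, so n(e⁻) = 2 × 0.1165 = 0.2331 mol.
Q = n(e⁻)·F = 0.2331 × 96485 = 22490 C.
t = Q/I = 22490 / 45.70 A = 492.1 s.

492 s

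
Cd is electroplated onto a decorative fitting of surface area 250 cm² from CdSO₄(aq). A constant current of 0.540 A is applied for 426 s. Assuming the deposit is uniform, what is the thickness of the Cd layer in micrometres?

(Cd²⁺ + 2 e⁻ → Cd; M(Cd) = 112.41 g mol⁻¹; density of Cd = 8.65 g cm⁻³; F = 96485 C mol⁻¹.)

0.620 μm

Q = I·t = 0.5400 × 426.00 = 230.0 C; n(e⁻) = 0.002384 mol.
n(Cd) = n(e⁻)/2 = 0.001192 mol, so m = 0.001192 × 112.41 = 0.1340 g.
Volume = m/ρ = 0.1340 / 8.65 = 0.01549 cm³.
Thickness = V/A = 0.01549 / 250 = 6.20 × 10⁻⁵ cm = 0.620 μm.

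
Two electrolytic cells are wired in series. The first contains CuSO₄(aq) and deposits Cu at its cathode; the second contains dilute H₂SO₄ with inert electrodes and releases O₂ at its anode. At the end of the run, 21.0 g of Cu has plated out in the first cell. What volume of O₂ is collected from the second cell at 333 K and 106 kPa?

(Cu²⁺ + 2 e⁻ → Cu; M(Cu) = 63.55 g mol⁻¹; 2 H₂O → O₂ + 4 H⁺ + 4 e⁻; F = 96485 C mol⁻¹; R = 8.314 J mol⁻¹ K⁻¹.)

4.32 L

n(Cu) = 21.0 / 63.55 = 0.3304 mol, so n(e⁻) = 2 × 0.3304 = 0.6609 mol.
The cells are in series, so the same 0.6609 mol of electrons passes through the second cell.
2 H₂O → O₂ + 4 H⁺ + 4 e⁻ — 4 mol e⁻ per mol O₂, so n(O₂) = 0.6609/4 = 0.1652 mol.
V = nRT/P = (0.1652 × 8.314 × 333) / (106 × 10³) = 0.00432 m³ = 4.32 L.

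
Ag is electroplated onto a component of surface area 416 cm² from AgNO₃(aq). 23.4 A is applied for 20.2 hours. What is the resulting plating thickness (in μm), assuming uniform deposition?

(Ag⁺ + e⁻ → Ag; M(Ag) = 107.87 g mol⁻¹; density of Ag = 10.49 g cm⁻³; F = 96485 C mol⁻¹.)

Q = I·t = 23.40 × 72720 = 1702000 C; n(e⁻) = 17.64 mol.
n(Ag) = n(e⁻)/1 = 17.64 mol, so m = 17.64 × 107.87 = 1902 g.
Volume = m/ρ = 1902 / 10.49 = 181.4 cm³.
Thickness = V/A = 181.4 / 416 = 0.436 cm = 4360 μm.

4360 μm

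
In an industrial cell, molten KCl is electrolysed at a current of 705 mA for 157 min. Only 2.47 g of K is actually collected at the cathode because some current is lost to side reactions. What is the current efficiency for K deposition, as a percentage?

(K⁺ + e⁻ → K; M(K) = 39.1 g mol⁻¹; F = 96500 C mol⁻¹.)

91.8 %

Q = I·t = 0.7050 × 9420.0 = 6641 C; n(e⁻) = 6641/96500 = 0.06882 mol.
Theoretical n(K) = n(e⁻)/1 = 0.06882 mol, i.e. m_theo = 0.06882 × 39.1 = 2.691 g.
Efficiency = m_actual / m_theo = 2.47 / 2.691 = 91.8 %.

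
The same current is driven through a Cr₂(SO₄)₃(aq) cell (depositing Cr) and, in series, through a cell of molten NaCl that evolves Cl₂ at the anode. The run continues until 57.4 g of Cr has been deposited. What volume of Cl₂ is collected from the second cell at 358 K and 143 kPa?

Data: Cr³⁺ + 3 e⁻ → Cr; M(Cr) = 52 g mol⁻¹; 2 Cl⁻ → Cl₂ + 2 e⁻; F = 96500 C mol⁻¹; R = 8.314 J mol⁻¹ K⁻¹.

n(Cr) = 57.4 / 52 = 1.104 mol, so n(e⁻) = 3 × 1.104 = 3.312 mol.
The cells are in series, so the same 3.312 mol of electrons passes through the second cell.
2 Cl⁻ → Cl₂ + 2 e⁻ — 2 mol e⁻ per mol Cl₂, so n(Cl₂) = 3.312/2 = 1.656 mol.
V = nRT/P = (1.656 × 8.314 × 358) / (143 × 10³) = 0.0345 m³ = 34.5 L.

34.5 L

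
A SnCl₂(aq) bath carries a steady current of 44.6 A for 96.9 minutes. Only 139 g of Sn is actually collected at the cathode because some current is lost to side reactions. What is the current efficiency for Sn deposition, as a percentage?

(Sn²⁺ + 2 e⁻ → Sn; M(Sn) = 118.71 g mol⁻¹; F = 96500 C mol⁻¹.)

Q = I·t = 44.60 × 5814.0 = 259300 C; n(e⁻) = 259300/96500 = 2.687 mol.
Theoretical n(Sn) = n(e⁻)/2 = 1.344 mol, i.e. m_theo = 1.344 × 118.71 = 159.5 g.
Efficiency = m_actual / m_theo = 139 / 159.5 = 87.2 %.

87.2 %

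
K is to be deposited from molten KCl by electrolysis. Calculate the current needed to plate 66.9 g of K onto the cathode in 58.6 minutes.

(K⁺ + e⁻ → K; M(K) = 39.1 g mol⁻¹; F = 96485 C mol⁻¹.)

n(K) = 66.9 / 39.1 = 1.711 mol.
n(e⁻) = 1 × 1.711 = 1.711 mol.
Q = n(e⁻)·F = 1.711 × 96485 = 165100 C.
I = Q/t = 165100 / 3516.0 s = 47.0 A.

47.0 A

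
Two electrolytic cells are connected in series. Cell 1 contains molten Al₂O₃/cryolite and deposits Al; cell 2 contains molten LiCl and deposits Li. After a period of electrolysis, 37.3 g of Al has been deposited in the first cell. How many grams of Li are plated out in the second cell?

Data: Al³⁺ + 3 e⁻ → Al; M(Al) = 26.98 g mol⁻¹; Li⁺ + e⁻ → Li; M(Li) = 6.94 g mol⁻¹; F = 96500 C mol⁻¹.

28.8 g

n(Al) = 37.3 / 26.98 = 1.383 mol.
Since Al³⁺ + 3 e⁻ → Al, n(e⁻) passed = 3 × 1.383 = 4.148 mol.
Cells in series carry the same charge, so the same 4.148 mol of electrons passes through cell 2.
Li⁺ + e⁻ → Li, so n(Li) = 4.148 / 1 = 4.148 mol.
m(Li) = 4.148 × 6.94 = 28.8 g.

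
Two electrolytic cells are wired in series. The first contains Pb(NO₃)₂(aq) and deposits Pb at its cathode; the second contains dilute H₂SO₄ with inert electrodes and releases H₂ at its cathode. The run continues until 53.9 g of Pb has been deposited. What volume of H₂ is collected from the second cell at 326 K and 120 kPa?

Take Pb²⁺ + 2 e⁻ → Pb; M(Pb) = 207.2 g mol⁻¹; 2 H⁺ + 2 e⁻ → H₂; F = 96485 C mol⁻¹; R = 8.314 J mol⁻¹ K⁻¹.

5.88 L

n(Pb) = 53.9 / 207.2 = 0.2601 mol, so n(e⁻) = 2 × 0.2601 = 0.5203 mol.
The cells are in series, so the same 0.5203 mol of electrons passes through the second cell.
2 H⁺ + 2 e⁻ → H₂ — 2 mol e⁻ per mol H₂, so n(H₂) = 0.5203/2 = 0.2601 mol.
V = nRT/P = (0.2601 × 8.314 × 326) / (120 × 10³) = 0.00588 m³ = 5.88 L.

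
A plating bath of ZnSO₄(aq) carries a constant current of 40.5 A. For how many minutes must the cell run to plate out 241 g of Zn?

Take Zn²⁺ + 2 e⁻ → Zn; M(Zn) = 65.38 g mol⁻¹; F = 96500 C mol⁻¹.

n(Zn) = m/M = 241 / 65.38 = 3.686 mol.
Each Zn atom requires 2 electrons, so n(e⁻) = 2 × 3.686 = 7.372 mol.
Q = n(e⁻)·F = 7.372 × 96500 = 711400 C.
t = Q/I = 711400 / 40.50 A = 17570 s = 293 min.

293 min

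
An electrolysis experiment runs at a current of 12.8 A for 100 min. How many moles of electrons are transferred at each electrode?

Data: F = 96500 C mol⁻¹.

0.796 mol

Q = I·t = 12.80 A × 6000.0 s = 76800 C.
n(e⁻) = Q/F = 76800 / 96500 = 0.796 mol.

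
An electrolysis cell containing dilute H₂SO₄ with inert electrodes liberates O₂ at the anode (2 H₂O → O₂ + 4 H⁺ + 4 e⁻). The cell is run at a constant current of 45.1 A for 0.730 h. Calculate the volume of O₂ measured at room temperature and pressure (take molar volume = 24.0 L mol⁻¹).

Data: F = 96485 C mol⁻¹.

Q = I·t = 45.10 A × 2628.0 s = 118500 C.
n(e⁻) = Q/F = 118500 / 96485 = 1.228 mol.
4 electrons are transferred per O₂ molecule, so n(O₂) = 1.228 / 4 = 0.3071 mol.
V = n × V_m = 0.3071 × 24.0 = 7.37 L.

7.37 L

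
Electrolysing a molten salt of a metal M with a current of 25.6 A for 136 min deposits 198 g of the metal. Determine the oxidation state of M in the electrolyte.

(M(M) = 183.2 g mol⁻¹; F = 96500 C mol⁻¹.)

Q = I·t = 25.60 A × 8160.0 s = 208900 C, so n(e⁻) = 208900/96500 = 2.165 mol.
n(M) deposited = 198 / 183.2 = 1.081 mol.
Electrons per atom = n(e⁻)/n(M) = 2.165 / 1.081 = 2.00 ≈ 2, so the ion is M²⁺.

+2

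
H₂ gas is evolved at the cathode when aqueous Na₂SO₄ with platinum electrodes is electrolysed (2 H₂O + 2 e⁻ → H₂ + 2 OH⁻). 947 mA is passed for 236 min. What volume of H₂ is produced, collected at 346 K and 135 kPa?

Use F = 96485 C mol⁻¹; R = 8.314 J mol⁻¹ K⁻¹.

1.48 L

Q = I·t = 0.9470 A × 14160 s = 13410 C.
n(e⁻) = Q/F = 13410 / 96485 = 0.1390 mol.
2 electrons are transferred per H₂ molecule, so n(H₂) = 0.1390 / 2 = 0.06949 mol.
V = nRT/P = (0.06949 × 8.314 × 346) / (135 × 10³ Pa) = 0.00148 m³ = 1.48 L.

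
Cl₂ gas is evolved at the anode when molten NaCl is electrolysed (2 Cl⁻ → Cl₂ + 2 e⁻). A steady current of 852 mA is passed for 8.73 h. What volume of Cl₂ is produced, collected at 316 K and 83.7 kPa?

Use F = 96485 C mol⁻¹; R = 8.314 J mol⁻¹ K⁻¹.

Q = I·t = 0.8520 A × 31428 s = 26780 C.
n(e⁻) = Q/F = 26780 / 96485 = 0.2775 mol.
2 electrons are transferred per Cl₂ molecule, so n(Cl₂) = 0.2775 / 2 = 0.1388 mol.
V = nRT/P = (0.1388 × 8.314 × 316) / (83.7 × 10³ Pa) = 0.00436 m³ = 4.36 L.

4.36 L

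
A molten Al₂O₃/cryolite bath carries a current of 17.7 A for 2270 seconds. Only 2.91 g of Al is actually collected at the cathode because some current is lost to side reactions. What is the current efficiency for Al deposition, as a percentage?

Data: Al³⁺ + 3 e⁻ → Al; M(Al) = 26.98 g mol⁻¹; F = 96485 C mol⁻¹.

77.7 %

Q = I·t = 17.70 × 2270.0 = 40180 C; n(e⁻) = 40180/96485 = 0.4164 mol.
Theoretical n(Al) = n(e⁻)/3 = 0.1388 mol, i.e. m_theo = 0.1388 × 26.98 = 3.745 g.
Efficiency = m_actual / m_theo = 2.91 / 3.745 = 77.7 %.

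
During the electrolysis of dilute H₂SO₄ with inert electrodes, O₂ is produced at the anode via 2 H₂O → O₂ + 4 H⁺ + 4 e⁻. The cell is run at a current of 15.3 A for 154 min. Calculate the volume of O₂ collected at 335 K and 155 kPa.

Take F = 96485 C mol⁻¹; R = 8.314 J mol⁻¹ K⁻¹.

Q = I·t = 15.30 A × 9240.0 s = 141400 C.
n(e⁻) = Q/F = 141400 / 96485 = 1.465 mol.
4 electrons are transferred per O₂ molecule, so n(O₂) = 1.465 / 4 = 0.3663 mol.
V = nRT/P = (0.3663 × 8.314 × 335) / (155 × 10³ Pa) = 0.00658 m³ = 6.58 L.

6.58 L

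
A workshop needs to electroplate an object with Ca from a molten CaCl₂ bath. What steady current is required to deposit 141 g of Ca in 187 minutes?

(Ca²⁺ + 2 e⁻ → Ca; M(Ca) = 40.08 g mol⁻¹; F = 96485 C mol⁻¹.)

60.5 A

n(Ca) = 141 / 40.08 = 3.518 mol.
n(e⁻) = 2 × 3.518 = 7.036 mol.
Q = n(e⁻)·F = 7.036 × 96485 = 678900 C.
I = Q/t = 678900 / 11220 s = 60.5 A.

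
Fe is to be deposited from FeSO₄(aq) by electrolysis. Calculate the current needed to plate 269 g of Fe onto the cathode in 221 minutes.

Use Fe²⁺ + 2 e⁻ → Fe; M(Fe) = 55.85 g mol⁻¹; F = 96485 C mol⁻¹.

n(Fe) = 269 / 55.85 = 4.816 mol.
n(e⁻) = 2 × 4.816 = 9.633 mol.
Q = n(e⁻)·F = 9.633 × 96485 = 929400 C.
I = Q/t = 929400 / 13260 s = 70.1 A.

70.1 A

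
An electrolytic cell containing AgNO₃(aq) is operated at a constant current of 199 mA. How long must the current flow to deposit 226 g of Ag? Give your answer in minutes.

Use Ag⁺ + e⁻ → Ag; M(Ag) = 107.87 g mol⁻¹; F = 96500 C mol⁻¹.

n(Ag) = m/M = 226 / 107.87 = 2.095 mol.
Each Ag atom requires 1 electron, so n(e⁻) = 1 × 2.095 = 2.095 mol.
Q = n(e⁻)·F = 2.095 × 96500 = 202200 C.
t = Q/I = 202200 / 0.1990 A = 1016000 s = 16900 min.

16900 min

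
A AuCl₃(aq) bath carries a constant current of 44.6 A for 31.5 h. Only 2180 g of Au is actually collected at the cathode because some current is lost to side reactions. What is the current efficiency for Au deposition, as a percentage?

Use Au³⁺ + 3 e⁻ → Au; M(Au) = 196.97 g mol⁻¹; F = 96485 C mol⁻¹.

63.3 %

Q = I·t = 44.60 × 113400 = 5058000 C; n(e⁻) = 5058000/96485 = 52.42 mol.
Theoretical n(Au) = n(e⁻)/3 = 17.47 mol, i.e. m_theo = 17.47 × 196.97 = 3442 g.
Efficiency = m_actual / m_theo = 2180 / 3442 = 63.3 %.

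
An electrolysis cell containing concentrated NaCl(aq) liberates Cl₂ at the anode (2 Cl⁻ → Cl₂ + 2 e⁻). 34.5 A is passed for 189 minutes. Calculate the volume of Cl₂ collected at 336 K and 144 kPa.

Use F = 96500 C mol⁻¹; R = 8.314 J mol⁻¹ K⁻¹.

39.3 L

Q = I·t = 34.50 A × 11340 s = 391200 C.
n(e⁻) = Q/F = 391200 / 96500 = 4.054 mol.
2 electrons are transferred per Cl₂ molecule, so n(Cl₂) = 4.054 / 2 = 2.027 mol.
V = nRT/P = (2.027 × 8.314 × 336) / (144 × 10³ Pa) = 0.0393 m³ = 39.3 L.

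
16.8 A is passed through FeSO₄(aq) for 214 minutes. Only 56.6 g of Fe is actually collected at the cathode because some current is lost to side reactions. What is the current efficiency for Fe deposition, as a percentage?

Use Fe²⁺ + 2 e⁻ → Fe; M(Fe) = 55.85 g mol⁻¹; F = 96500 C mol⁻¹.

90.7 %

Q = I·t = 16.80 × 12840 = 215700 C; n(e⁻) = 215700/96500 = 2.235 mol.
Theoretical n(Fe) = n(e⁻)/2 = 1.118 mol, i.e. m_theo = 1.118 × 55.85 = 62.42 g.
Efficiency = m_actual / m_theo = 56.6 / 62.42 = 90.7 %.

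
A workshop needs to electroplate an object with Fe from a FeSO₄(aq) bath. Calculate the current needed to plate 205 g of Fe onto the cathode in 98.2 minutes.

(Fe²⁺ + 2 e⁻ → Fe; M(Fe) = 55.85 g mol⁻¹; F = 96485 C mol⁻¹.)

120 A

n(Fe) = 205 / 55.85 = 3.671 mol.
n(e⁻) = 2 × 3.671 = 7.341 mol.
Q = n(e⁻)·F = 7.341 × 96485 = 708300 C.
I = Q/t = 708300 / 5892.0 s = 120 A.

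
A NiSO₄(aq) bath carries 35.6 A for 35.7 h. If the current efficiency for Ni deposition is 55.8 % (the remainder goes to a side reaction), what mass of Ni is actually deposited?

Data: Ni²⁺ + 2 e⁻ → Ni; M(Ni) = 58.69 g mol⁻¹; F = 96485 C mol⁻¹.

776 g

Q = I·t = 35.60 × 128520 = 4575000 C.
n(e⁻) = 4575000/96485 = 47.42 mol; theoretically n(Ni) = 47.42/2 = 23.71 mol, m_theo = 1392 g.
At 55.8 % efficiency, m_actual = 0.558 × 1392 = 776 g.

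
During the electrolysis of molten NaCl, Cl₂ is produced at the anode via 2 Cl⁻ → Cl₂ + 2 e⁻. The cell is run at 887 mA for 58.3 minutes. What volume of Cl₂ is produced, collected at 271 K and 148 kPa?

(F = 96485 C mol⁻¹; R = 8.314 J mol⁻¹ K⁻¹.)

Q = I·t = 0.8870 A × 3498.0 s = 3103 C.
n(e⁻) = Q/F = 3103 / 96485 = 0.03216 mol.
2 electrons are transferred per Cl₂ molecule, so n(Cl₂) = 0.03216 / 2 = 0.01608 mol.
V = nRT/P = (0.01608 × 8.314 × 271) / (148 × 10³ Pa) = 2.45 × 10⁻⁴ m³ = 0.245 L.

0.245 L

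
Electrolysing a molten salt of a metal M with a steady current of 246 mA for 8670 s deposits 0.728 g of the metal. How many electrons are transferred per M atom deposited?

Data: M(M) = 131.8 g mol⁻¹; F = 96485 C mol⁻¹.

4

Q = I·t = 0.2460 A × 8670.0 s = 2133 C, so n(e⁻) = 2133/96485 = 0.02211 mol.
n(M) deposited = 0.728 / 131.8 = 0.005524 mol.
Electrons per atom = n(e⁻)/n(M) = 0.02211 / 0.005524 = 4.00 ≈ 4, so the ion is M⁴⁺.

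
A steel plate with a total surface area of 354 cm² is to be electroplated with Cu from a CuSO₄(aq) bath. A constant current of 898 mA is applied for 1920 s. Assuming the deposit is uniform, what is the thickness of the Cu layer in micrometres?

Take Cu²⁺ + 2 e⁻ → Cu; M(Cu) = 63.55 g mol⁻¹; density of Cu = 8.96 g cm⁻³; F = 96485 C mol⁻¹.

Q = I·t = 0.8980 × 1920.0 = 1724 C; n(e⁻) = 0.01787 mol.
n(Cu) = n(e⁻)/2 = 0.008935 mol, so m = 0.008935 × 63.55 = 0.5678 g.
Volume = m/ρ = 0.5678 / 8.96 = 0.06337 cm³.
Thickness = V/A = 0.06337 / 354 = 1.79 × 10⁻⁴ cm = 1.79 μm.

1.79 μm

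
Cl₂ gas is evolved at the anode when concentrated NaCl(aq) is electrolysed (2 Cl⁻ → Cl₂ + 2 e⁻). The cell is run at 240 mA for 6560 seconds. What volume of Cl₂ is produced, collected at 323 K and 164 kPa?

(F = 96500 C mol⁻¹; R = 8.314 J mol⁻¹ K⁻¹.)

0.134 L

Q = I·t = 0.2400 A × 6560.0 s = 1574 C.
n(e⁻) = Q/F = 1574 / 96500 = 0.01632 mol.
2 electrons are transferred per Cl₂ molecule, so n(Cl₂) = 0.01632 / 2 = 0.008158 mol.
V = nRT/P = (0.008158 × 8.314 × 323) / (164 × 10³ Pa) = 1.34 × 10⁻⁴ m³ = 0.134 L.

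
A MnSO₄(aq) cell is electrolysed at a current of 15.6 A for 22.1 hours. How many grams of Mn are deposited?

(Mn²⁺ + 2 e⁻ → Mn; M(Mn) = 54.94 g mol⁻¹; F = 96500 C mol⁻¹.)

Q = I·t = 15.60 A × 79560 s = 1241000 C.
n(e⁻) = Q/F = 1241000 / 96500 = 12.86 mol.
Mn²⁺ + 2 e⁻ → Mn, so n(Mn) = n(e⁻)/2 = 6.431 mol.
m = n·M = 6.431 × 54.94 = 353 g.

353 g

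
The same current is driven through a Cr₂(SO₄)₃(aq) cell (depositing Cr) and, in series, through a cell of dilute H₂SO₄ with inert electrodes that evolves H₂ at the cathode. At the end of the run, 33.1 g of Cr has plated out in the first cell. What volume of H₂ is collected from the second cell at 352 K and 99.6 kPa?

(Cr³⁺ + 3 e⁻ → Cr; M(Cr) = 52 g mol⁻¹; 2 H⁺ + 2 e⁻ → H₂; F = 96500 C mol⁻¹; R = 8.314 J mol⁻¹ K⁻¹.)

28.1 L

n(Cr) = 33.1 / 52 = 0.6365 mol, so n(e⁻) = 3 × 0.6365 = 1.910 mol.
The cells are in series, so the same 1.910 mol of electrons passes through the second cell.
2 H⁺ + 2 e⁻ → H₂ — 2 mol e⁻ per mol H₂, so n(H₂) = 1.910/2 = 0.9548 mol.
V = nRT/P = (0.9548 × 8.314 × 352) / (99.6 × 10³) = 0.0281 m³ = 28.1 L.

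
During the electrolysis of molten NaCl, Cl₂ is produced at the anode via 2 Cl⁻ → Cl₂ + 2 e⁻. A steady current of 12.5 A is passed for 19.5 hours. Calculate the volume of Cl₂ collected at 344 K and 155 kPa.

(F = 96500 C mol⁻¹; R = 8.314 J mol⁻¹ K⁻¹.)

Q = I·t = 12.50 A × 70200 s = 877500 C.
n(e⁻) = Q/F = 877500 / 96500 = 9.093 mol.
2 electrons are transferred per Cl₂ molecule, so n(Cl₂) = 9.093 / 2 = 4.547 mol.
V = nRT/P = (4.547 × 8.314 × 344) / (155 × 10³ Pa) = 0.0839 m³ = 83.9 L.

83.9 L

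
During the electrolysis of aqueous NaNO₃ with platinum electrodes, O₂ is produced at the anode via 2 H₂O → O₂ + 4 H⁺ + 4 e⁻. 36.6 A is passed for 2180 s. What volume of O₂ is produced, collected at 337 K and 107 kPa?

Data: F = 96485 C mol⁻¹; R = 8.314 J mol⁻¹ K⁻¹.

5.41 L

Q = I·t = 36.60 A × 2180.0 s = 79790 C.
n(e⁻) = Q/F = 79790 / 96485 = 0.8269 mol.
4 electrons are transferred per O₂ molecule, so n(O₂) = 0.8269 / 4 = 0.2067 mol.
V = nRT/P = (0.2067 × 8.314 × 337) / (107 × 10³ Pa) = 0.00541 m³ = 5.41 L.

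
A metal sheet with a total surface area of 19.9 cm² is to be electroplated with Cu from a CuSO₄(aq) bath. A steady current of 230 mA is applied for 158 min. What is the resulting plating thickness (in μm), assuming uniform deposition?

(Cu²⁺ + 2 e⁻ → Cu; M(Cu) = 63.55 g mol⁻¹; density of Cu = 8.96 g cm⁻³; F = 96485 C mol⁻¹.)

40.3 μm

Q = I·t = 0.2300 × 9480.0 = 2180 C; n(e⁻) = 0.02260 mol.
n(Cu) = n(e⁻)/2 = 0.01130 mol, so m = 0.01130 × 63.55 = 0.7181 g.
Volume = m/ρ = 0.7181 / 8.96 = 0.08014 cm³.
Thickness = V/A = 0.08014 / 19.9 = 0.00403 cm = 40.3 μm.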